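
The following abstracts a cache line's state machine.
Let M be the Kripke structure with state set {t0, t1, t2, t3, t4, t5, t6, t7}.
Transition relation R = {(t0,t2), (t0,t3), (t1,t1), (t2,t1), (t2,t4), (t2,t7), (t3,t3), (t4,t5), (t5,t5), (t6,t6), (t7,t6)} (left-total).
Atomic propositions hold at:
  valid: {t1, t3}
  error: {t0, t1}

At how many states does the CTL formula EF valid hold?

4

EF valid: least fixpoint, start Z0 = {t1, t3}, add states with some successor in Z. Z1 = {t0, t1, t2, t3}; fixed.
Sat(EF valid) = {t0, t1, t2, t3}
|Sat(EF valid)| = |{t0, t1, t2, t3}| = 4.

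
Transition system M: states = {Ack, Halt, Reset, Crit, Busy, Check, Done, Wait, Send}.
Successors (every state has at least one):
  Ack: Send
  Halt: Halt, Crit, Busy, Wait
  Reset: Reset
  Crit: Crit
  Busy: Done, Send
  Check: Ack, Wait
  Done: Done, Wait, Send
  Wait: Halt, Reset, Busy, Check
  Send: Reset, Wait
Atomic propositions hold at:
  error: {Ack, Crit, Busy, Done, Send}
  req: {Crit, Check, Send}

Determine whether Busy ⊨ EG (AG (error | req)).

No

Sat(error | req) = {Ack, Crit, Busy, Check, Done, Send}
AG (error | req): greatest fixpoint, start Z0 = {Ack, Crit, Busy, Check, Done, Send}, keep only states in Sat with every successor in Z. Z1 = {Ack, Crit, Busy}; Z2 = {Crit}; fixed.
Sat(AG (error | req)) = {Crit}
EG (AG (error | req)): greatest fixpoint, start Z0 = {Crit}, keep only states in Sat with some successor in Z. Already a fixed point.
Sat(EG (AG (error | req))) = {Crit}
Busy ∉ Sat(EG (AG (error | req))) = {Crit}, so the formula does not hold at Busy.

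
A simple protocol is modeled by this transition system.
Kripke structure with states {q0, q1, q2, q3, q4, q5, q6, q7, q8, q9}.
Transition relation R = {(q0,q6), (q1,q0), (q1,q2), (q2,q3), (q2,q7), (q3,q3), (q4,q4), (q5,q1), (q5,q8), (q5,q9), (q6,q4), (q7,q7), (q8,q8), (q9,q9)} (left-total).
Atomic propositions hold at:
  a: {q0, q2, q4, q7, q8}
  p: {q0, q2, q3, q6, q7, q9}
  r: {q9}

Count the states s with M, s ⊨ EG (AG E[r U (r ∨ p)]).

4

Sat(r ∨ p) = {q0, q2, q3, q6, q7, q9}
E[r U (r ∨ p)]: least fixpoint, start Z0 = Sat((r ∨ p)) = {q0, q2, q3, q6, q7, q9}, add states in Sat(r) with some successor in Z. Already a fixed point.
Sat(E[r U (r ∨ p)]) = {q0, q2, q3, q6, q7, q9}
AG E[r U (r ∨ p)]: greatest fixpoint, start Z0 = {q0, q2, q3, q6, q7, q9}, keep only states in Sat with every successor in Z. Z1 = {q0, q2, q3, q7, q9}; Z2 = {q2, q3, q7, q9}; fixed.
Sat(AG E[r U (r ∨ p)]) = {q2, q3, q7, q9}
EG (AG E[r U (r ∨ p)]): greatest fixpoint, start Z0 = {q2, q3, q7, q9}, keep only states in Sat with some successor in Z. Already a fixed point.
Sat(EG (AG E[r U (r ∨ p)])) = {q2, q3, q7, q9}
|Sat(EG (AG E[r U (r ∨ p)]))| = |{q2, q3, q7, q9}| = 4.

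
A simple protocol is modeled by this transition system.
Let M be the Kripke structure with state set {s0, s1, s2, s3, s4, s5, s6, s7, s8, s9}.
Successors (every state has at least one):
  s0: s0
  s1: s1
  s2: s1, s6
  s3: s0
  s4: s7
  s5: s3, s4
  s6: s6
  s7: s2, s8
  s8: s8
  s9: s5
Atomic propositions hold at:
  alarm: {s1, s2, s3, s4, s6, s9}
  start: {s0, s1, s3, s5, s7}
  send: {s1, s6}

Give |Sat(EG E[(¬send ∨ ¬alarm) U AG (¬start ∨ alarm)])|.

Sat(¬send) = {s0, s2, s3, s4, s5, s7, s8, s9}
Sat(¬alarm) = {s0, s5, s7, s8}
Sat(¬send ∨ ¬alarm) = {s0, s2, s3, s4, s5, s7, s8, s9}
Sat(¬start) = {s2, s4, s6, s8, s9}
Sat(¬start ∨ alarm) = {s1, s2, s3, s4, s6, s8, s9}
AG (¬start ∨ alarm): greatest fixpoint, start Z0 = {s1, s2, s3, s4, s6, s8, s9}, keep only states in Sat with every successor in Z. Z1 = {s1, s2, s6, s8}; fixed.
Sat(AG (¬start ∨ alarm)) = {s1, s2, s6, s8}
E[(¬send ∨ ¬alarm) U AG (¬start ∨ alarm)]: least fixpoint, start Z0 = Sat(AG (¬start ∨ alarm)) = {s1, s2, s6, s8}, add states in Sat(¬send ∨ ¬alarm) with some successor in Z. Z1 = {s1, s2, s6, s7, s8}; Z2 = {s1, s2, s4, s6, s7, s8}; Z3 = {s1, s2, s4, s5, s6, s7, s8}; Z4 = {s1, s2, s4, s5, s6, s7, s8, s9}; fixed.
Sat(E[(¬send ∨ ¬alarm) U AG (¬start ∨ alarm)]) = {s1, s2, s4, s5, s6, s7, s8, s9}
EG E[(¬send ∨ ¬alarm) U AG (¬start ∨ alarm)]: greatest fixpoint, start Z0 = {s1, s2, s4, s5, s6, s7, s8, s9}, keep only states in Sat with some successor in Z. Already a fixed point.
Sat(EG E[(¬send ∨ ¬alarm) U AG (¬start ∨ alarm)]) = {s1, s2, s4, s5, s6, s7, s8, s9}
|Sat(EG E[(¬send ∨ ¬alarm) U AG (¬start ∨ alarm)])| = |{s1, s2, s4, s5, s6, s7, s8, s9}| = 8.

8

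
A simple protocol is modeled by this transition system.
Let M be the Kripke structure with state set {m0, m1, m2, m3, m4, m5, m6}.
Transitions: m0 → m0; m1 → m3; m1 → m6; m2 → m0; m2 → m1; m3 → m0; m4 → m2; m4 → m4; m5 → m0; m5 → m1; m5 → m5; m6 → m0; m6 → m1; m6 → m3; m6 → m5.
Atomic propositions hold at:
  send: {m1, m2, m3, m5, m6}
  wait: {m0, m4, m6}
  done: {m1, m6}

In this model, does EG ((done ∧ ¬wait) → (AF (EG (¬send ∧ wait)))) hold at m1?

No

Sat(¬wait) = {m1, m2, m3, m5}
Sat(done ∧ ¬wait) = {m1}
Sat(¬send) = {m0, m4}
Sat(¬send ∧ wait) = {m0, m4}
EG (¬send ∧ wait): greatest fixpoint, start Z0 = {m0, m4}, keep only states in Sat with some successor in Z. Already a fixed point.
Sat(EG (¬send ∧ wait)) = {m0, m4}
AF (EG (¬send ∧ wait)): least fixpoint, start Z0 = {m0, m4}, add states with every successor in Z. Z1 = {m0, m3, m4}; fixed.
Sat(AF (EG (¬send ∧ wait))) = {m0, m3, m4}
Sat((done ∧ ¬wait) → (AF (EG (¬send ∧ wait)))) = {m0, m2, m3, m4, m5, m6}
EG ((done ∧ ¬wait) → (AF (EG (¬send ∧ wait)))): greatest fixpoint, start Z0 = {m0, m2, m3, m4, m5, m6}, keep only states in Sat with some successor in Z. Already a fixed point.
Sat(EG ((done ∧ ¬wait) → (AF (EG (¬send ∧ wait))))) = {m0, m2, m3, m4, m5, m6}
m1 ∉ Sat(EG ((done ∧ ¬wait) → (AF (EG (¬send ∧ wait))))) = {m0, m2, m3, m4, m5, m6}, so the formula does not hold at m1.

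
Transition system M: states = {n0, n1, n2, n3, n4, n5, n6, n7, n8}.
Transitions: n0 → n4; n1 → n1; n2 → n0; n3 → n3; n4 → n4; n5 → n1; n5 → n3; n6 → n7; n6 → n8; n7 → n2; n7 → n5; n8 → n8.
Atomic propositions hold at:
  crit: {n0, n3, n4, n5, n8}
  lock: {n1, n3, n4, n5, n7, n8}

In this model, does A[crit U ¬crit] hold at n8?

No

Sat(¬crit) = {n1, n2, n6, n7}
A[crit U ¬crit]: least fixpoint, start Z0 = Sat(¬crit) = {n1, n2, n6, n7}, add states in Sat(crit) with every successor in Z. Already a fixed point.
Sat(A[crit U ¬crit]) = {n1, n2, n6, n7}
n8 ∉ Sat(A[crit U ¬crit]) = {n1, n2, n6, n7}, so the formula does not hold at n8.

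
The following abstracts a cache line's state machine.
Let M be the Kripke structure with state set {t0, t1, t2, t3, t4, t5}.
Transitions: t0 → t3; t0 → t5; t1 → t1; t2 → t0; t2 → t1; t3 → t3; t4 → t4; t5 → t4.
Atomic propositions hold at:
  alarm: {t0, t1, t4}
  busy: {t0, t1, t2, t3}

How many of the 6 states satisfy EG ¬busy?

2

Sat(¬busy) = {t4, t5}
EG ¬busy: greatest fixpoint, start Z0 = {t4, t5}, keep only states in Sat with some successor in Z. Already a fixed point.
Sat(EG ¬busy) = {t4, t5}
|Sat(EG ¬busy)| = |{t4, t5}| = 2.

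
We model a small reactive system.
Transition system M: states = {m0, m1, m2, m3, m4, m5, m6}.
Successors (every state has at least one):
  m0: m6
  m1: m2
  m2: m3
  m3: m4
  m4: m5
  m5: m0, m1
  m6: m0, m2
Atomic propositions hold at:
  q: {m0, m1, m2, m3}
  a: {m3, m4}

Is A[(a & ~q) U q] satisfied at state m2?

Yes

Sat(~q) = {m4, m5, m6}
Sat(a & ~q) = {m4}
A[(a & ~q) U q]: least fixpoint, start Z0 = Sat(q) = {m0, m1, m2, m3}, add states in Sat(a & ~q) with every successor in Z. Already a fixed point.
Sat(A[(a & ~q) U q]) = {m0, m1, m2, m3}
m2 ∈ Sat(A[(a & ~q) U q]) = {m0, m1, m2, m3}, so the formula holds at m2.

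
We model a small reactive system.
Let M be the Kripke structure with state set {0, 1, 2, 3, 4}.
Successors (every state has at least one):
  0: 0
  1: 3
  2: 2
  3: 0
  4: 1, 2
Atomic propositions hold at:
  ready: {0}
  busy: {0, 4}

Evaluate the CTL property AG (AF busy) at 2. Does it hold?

No

AF busy: least fixpoint, start Z0 = {0, 4}, add states with every successor in Z. Z1 = {0, 3, 4}; Z2 = {0, 1, 3, 4}; fixed.
Sat(AF busy) = {0, 1, 3, 4}
AG (AF busy): greatest fixpoint, start Z0 = {0, 1, 3, 4}, keep only states in Sat with every successor in Z. Z1 = {0, 1, 3}; fixed.
Sat(AG (AF busy)) = {0, 1, 3}
2 ∉ Sat(AG (AF busy)) = {0, 1, 3}, so the formula does not hold at 2.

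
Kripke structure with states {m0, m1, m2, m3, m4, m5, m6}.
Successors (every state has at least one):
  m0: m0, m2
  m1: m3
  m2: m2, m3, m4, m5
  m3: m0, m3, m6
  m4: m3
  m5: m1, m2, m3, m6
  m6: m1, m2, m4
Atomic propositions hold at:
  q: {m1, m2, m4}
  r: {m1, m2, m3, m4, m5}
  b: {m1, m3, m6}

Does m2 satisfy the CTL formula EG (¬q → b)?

Yes

Sat(¬q) = {m0, m3, m5, m6}
Sat(¬q → b) = {m1, m2, m3, m4, m6}
EG (¬q → b): greatest fixpoint, start Z0 = {m1, m2, m3, m4, m6}, keep only states in Sat with some successor in Z. Already a fixed point.
Sat(EG (¬q → b)) = {m1, m2, m3, m4, m6}
m2 ∈ Sat(EG (¬q → b)) = {m1, m2, m3, m4, m6}, so the formula holds at m2.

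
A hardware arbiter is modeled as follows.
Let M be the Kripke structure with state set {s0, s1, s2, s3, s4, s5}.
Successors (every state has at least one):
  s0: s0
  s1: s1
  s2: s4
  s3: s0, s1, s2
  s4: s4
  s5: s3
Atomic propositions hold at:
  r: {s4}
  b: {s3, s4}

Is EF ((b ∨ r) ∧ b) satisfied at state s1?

Sat(b ∨ r) = {s3, s4}
Sat((b ∨ r) ∧ b) = {s3, s4}
EF ((b ∨ r) ∧ b): least fixpoint, start Z0 = {s3, s4}, add states with some successor in Z. Z1 = {s2, s3, s4, s5}; fixed.
Sat(EF ((b ∨ r) ∧ b)) = {s2, s3, s4, s5}
s1 ∉ Sat(EF ((b ∨ r) ∧ b)) = {s2, s3, s4, s5}, so the formula does not hold at s1.

No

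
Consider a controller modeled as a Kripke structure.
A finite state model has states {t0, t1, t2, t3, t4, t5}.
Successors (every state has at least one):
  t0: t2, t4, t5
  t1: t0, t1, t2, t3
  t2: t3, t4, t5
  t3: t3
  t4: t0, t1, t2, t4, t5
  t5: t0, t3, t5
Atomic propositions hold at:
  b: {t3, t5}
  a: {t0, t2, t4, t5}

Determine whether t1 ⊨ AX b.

Sat(AX b) = {s : every successor in {t3, t5}} = {t3}
t1 ∉ Sat(AX b) = {t3}, so the formula does not hold at t1.

No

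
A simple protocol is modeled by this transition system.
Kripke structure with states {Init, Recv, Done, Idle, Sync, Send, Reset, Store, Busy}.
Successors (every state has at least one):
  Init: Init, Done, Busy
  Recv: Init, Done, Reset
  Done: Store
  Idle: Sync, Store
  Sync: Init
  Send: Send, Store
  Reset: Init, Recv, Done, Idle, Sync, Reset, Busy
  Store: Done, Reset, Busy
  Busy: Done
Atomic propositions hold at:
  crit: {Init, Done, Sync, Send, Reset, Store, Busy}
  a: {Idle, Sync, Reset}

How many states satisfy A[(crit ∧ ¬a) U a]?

3

Sat(¬a) = {Init, Recv, Done, Send, Store, Busy}
Sat(crit ∧ ¬a) = {Init, Done, Send, Store, Busy}
A[(crit ∧ ¬a) U a]: least fixpoint, start Z0 = Sat(a) = {Idle, Sync, Reset}, add states in Sat(crit ∧ ¬a) with every successor in Z. Already a fixed point.
Sat(A[(crit ∧ ¬a) U a]) = {Idle, Sync, Reset}
|Sat(A[(crit ∧ ¬a) U a])| = |{Idle, Sync, Reset}| = 3.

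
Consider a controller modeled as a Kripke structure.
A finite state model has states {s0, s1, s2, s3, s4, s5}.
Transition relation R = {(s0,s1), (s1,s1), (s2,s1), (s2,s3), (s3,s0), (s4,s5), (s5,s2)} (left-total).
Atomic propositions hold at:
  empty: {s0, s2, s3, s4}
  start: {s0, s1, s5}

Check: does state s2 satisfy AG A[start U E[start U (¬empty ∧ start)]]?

No

Sat(¬empty) = {s1, s5}
Sat(¬empty ∧ start) = {s1, s5}
E[start U (¬empty ∧ start)]: least fixpoint, start Z0 = Sat((¬empty ∧ start)) = {s1, s5}, add states in Sat(start) with some successor in Z. Z1 = {s0, s1, s5}; fixed.
Sat(E[start U (¬empty ∧ start)]) = {s0, s1, s5}
A[start U E[start U (¬empty ∧ start)]]: least fixpoint, start Z0 = Sat(E[start U (¬empty ∧ start)]) = {s0, s1, s5}, add states in Sat(start) with every successor in Z. Already a fixed point.
Sat(A[start U E[start U (¬empty ∧ start)]]) = {s0, s1, s5}
AG A[start U E[start U (¬empty ∧ start)]]: greatest fixpoint, start Z0 = {s0, s1, s5}, keep only states in Sat with every successor in Z. Z1 = {s0, s1}; fixed.
Sat(AG A[start U E[start U (¬empty ∧ start)]]) = {s0, s1}
s2 ∉ Sat(AG A[start U E[start U (¬empty ∧ start)]]) = {s0, s1}, so the formula does not hold at s2.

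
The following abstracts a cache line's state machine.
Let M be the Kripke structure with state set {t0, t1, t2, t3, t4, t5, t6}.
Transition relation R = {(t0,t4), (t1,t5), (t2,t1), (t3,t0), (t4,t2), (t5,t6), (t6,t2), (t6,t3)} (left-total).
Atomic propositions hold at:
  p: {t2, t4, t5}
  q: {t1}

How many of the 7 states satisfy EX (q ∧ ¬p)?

Sat(¬p) = {t0, t1, t3, t6}
Sat(q ∧ ¬p) = {t1}
Sat(EX (q ∧ ¬p)) = {s : some successor in {t1}} = {t2}
|Sat(EX (q ∧ ¬p))| = |{t2}| = 1.

1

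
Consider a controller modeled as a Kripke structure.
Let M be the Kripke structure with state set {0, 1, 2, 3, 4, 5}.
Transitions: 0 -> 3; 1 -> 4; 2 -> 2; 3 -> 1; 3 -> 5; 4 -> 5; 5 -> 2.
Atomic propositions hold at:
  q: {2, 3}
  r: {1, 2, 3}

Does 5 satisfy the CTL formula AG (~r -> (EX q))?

Sat(~r) = {0, 4, 5}
Sat(EX q) = {s : some successor in {2, 3}} = {0, 2, 5}
Sat(~r -> (EX q)) = {0, 1, 2, 3, 5}
AG (~r -> (EX q)): greatest fixpoint, start Z0 = {0, 1, 2, 3, 5}, keep only states in Sat with every successor in Z. Z1 = {0, 2, 3, 5}; Z2 = {0, 2, 5}; Z3 = {2, 5}; fixed.
Sat(AG (~r -> (EX q))) = {2, 5}
5 ∈ Sat(AG (~r -> (EX q))) = {2, 5}, so the formula holds at 5.

Yes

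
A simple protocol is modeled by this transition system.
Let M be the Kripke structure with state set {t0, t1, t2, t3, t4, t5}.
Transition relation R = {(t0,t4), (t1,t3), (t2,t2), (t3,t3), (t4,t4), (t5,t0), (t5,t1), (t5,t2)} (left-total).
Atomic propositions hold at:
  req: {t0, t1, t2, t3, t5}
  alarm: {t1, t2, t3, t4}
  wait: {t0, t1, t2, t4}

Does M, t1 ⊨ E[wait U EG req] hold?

Yes

EG req: greatest fixpoint, start Z0 = {t0, t1, t2, t3, t5}, keep only states in Sat with some successor in Z. Z1 = {t1, t2, t3, t5}; fixed.
Sat(EG req) = {t1, t2, t3, t5}
E[wait U EG req]: least fixpoint, start Z0 = Sat(EG req) = {t1, t2, t3, t5}, add states in Sat(wait) with some successor in Z. Already a fixed point.
Sat(E[wait U EG req]) = {t1, t2, t3, t5}
t1 ∈ Sat(E[wait U EG req]) = {t1, t2, t3, t5}, so the formula holds at t1.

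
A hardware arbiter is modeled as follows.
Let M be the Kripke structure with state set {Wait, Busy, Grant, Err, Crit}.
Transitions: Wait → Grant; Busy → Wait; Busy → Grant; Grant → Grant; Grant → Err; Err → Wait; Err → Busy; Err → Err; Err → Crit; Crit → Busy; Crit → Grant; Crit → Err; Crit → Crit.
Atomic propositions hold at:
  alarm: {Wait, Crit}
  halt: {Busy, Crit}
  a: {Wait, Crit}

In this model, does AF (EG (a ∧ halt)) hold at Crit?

Sat(a ∧ halt) = {Crit}
EG (a ∧ halt): greatest fixpoint, start Z0 = {Crit}, keep only states in Sat with some successor in Z. Already a fixed point.
Sat(EG (a ∧ halt)) = {Crit}
AF (EG (a ∧ halt)): least fixpoint, start Z0 = {Crit}, add states with every successor in Z. Already a fixed point.
Sat(AF (EG (a ∧ halt))) = {Crit}
Crit ∈ Sat(AF (EG (a ∧ halt))) = {Crit}, so the formula holds at Crit.

Yes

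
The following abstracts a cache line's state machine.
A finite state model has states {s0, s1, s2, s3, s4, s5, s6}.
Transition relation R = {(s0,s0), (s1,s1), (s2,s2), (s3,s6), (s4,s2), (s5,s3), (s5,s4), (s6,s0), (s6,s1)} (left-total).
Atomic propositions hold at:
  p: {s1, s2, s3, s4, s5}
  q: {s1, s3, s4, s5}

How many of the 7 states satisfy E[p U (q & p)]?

4

Sat(q & p) = {s1, s3, s4, s5}
E[p U (q & p)]: least fixpoint, start Z0 = Sat((q & p)) = {s1, s3, s4, s5}, add states in Sat(p) with some successor in Z. Already a fixed point.
Sat(E[p U (q & p)]) = {s1, s3, s4, s5}
|Sat(E[p U (q & p)])| = |{s1, s3, s4, s5}| = 4.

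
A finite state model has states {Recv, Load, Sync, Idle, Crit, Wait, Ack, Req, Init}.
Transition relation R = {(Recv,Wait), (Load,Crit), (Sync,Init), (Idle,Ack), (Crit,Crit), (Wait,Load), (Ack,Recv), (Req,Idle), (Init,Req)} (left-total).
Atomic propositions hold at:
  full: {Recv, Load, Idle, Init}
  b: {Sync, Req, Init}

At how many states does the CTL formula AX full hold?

4

Sat(AX full) = {s : every successor in {Recv, Load, Idle, Init}} = {Sync, Wait, Ack, Req}
|Sat(AX full)| = |{Sync, Wait, Ack, Req}| = 4.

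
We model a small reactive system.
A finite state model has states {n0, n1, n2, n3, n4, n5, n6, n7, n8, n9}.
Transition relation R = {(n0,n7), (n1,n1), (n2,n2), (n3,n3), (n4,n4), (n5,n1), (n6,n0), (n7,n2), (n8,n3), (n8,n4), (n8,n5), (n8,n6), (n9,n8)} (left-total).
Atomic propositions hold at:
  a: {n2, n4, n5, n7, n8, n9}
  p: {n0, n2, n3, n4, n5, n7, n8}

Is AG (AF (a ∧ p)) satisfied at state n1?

No

Sat(a ∧ p) = {n2, n4, n5, n7, n8}
AF (a ∧ p): least fixpoint, start Z0 = {n2, n4, n5, n7, n8}, add states with every successor in Z. Z1 = {n0, n2, n4, n5, n7, n8, n9}; Z2 = {n0, n2, n4, n5, n6, n7, n8, n9}; fixed.
Sat(AF (a ∧ p)) = {n0, n2, n4, n5, n6, n7, n8, n9}
AG (AF (a ∧ p)): greatest fixpoint, start Z0 = {n0, n2, n4, n5, n6, n7, n8, n9}, keep only states in Sat with every successor in Z. Z1 = {n0, n2, n4, n6, n7, n9}; Z2 = {n0, n2, n4, n6, n7}; fixed.
Sat(AG (AF (a ∧ p))) = {n0, n2, n4, n6, n7}
n1 ∉ Sat(AG (AF (a ∧ p))) = {n0, n2, n4, n6, n7}, so the formula does not hold at n1.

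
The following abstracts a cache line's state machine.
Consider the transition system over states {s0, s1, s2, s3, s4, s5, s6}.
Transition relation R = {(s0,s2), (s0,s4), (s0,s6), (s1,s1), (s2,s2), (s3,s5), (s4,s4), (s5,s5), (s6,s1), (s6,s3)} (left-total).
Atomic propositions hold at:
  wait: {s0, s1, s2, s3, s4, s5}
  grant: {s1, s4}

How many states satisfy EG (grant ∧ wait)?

2

Sat(grant ∧ wait) = {s1, s4}
EG (grant ∧ wait): greatest fixpoint, start Z0 = {s1, s4}, keep only states in Sat with some successor in Z. Already a fixed point.
Sat(EG (grant ∧ wait)) = {s1, s4}
|Sat(EG (grant ∧ wait))| = |{s1, s4}| = 2.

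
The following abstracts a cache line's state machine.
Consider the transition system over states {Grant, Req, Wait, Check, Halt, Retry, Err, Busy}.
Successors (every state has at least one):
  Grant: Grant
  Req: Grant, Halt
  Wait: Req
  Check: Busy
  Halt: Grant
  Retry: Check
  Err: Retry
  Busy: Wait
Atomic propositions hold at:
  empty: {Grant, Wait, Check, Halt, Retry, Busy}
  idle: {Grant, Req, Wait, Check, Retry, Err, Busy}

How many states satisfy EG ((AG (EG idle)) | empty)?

2

EG idle: greatest fixpoint, start Z0 = {Grant, Req, Wait, Check, Retry, Err, Busy}, keep only states in Sat with some successor in Z. Already a fixed point.
Sat(EG idle) = {Grant, Req, Wait, Check, Retry, Err, Busy}
AG (EG idle): greatest fixpoint, start Z0 = {Grant, Req, Wait, Check, Retry, Err, Busy}, keep only states in Sat with every successor in Z. Z1 = {Grant, Wait, Check, Retry, Err, Busy}; Z2 = {Grant, Check, Retry, Err, Busy}; Z3 = {Grant, Check, Retry, Err}; Z4 = {Grant, Retry, Err}; Z5 = {Grant, Err}; Z6 = {Grant}; fixed.
Sat(AG (EG idle)) = {Grant}
Sat((AG (EG idle)) | empty) = {Grant, Wait, Check, Halt, Retry, Busy}
EG ((AG (EG idle)) | empty): greatest fixpoint, start Z0 = {Grant, Wait, Check, Halt, Retry, Busy}, keep only states in Sat with some successor in Z. Z1 = {Grant, Check, Halt, Retry, Busy}; Z2 = {Grant, Check, Halt, Retry}; Z3 = {Grant, Halt, Retry}; Z4 = {Grant, Halt}; fixed.
Sat(EG ((AG (EG idle)) | empty)) = {Grant, Halt}
|Sat(EG ((AG (EG idle)) | empty))| = |{Grant, Halt}| = 2.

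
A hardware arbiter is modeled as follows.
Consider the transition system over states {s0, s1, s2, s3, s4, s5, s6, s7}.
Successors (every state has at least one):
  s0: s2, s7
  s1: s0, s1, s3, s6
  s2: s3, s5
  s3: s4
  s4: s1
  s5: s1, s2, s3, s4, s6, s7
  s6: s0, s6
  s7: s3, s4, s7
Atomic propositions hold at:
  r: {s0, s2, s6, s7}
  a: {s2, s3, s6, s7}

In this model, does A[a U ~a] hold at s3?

Sat(~a) = {s0, s1, s4, s5}
A[a U ~a]: least fixpoint, start Z0 = Sat(~a) = {s0, s1, s4, s5}, add states in Sat(a) with every successor in Z. Z1 = {s0, s1, s3, s4, s5}; Z2 = {s0, s1, s2, s3, s4, s5}; fixed.
Sat(A[a U ~a]) = {s0, s1, s2, s3, s4, s5}
s3 ∈ Sat(A[a U ~a]) = {s0, s1, s2, s3, s4, s5}, so the formula holds at s3.

Yes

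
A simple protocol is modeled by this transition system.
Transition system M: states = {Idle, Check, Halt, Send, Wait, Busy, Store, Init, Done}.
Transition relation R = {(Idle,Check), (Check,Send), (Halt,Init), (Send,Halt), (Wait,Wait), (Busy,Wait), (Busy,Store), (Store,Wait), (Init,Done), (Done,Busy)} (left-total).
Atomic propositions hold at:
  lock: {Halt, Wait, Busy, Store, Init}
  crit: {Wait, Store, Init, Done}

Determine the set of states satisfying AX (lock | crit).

Sat(lock | crit) = {Halt, Wait, Busy, Store, Init, Done}
Sat(AX (lock | crit)) = {s : every successor in {Halt, Wait, Busy, Store, Init, Done}} = {Halt, Send, Wait, Busy, Store, Init, Done}

{Halt, Send, Wait, Busy, Store, Init, Done}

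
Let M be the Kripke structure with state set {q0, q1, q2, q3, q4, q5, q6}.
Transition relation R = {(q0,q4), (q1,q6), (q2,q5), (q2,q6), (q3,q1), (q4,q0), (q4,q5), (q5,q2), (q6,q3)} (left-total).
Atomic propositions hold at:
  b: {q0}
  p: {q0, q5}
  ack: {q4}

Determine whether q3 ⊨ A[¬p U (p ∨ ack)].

No

Sat(¬p) = {q1, q2, q3, q4, q6}
Sat(p ∨ ack) = {q0, q4, q5}
A[¬p U (p ∨ ack)]: least fixpoint, start Z0 = Sat((p ∨ ack)) = {q0, q4, q5}, add states in Sat(¬p) with every successor in Z. Already a fixed point.
Sat(A[¬p U (p ∨ ack)]) = {q0, q4, q5}
q3 ∉ Sat(A[¬p U (p ∨ ack)]) = {q0, q4, q5}, so the formula does not hold at q3.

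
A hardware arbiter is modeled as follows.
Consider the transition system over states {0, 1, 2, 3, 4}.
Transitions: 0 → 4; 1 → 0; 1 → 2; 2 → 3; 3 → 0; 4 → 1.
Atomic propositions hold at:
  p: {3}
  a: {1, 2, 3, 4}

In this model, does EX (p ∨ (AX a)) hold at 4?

No

Sat(AX a) = {s : every successor in {1, 2, 3, 4}} = {0, 2, 4}
Sat(p ∨ (AX a)) = {0, 2, 3, 4}
Sat(EX (p ∨ (AX a))) = {s : some successor in {0, 2, 3, 4}} = {0, 1, 2, 3}
4 ∉ Sat(EX (p ∨ (AX a))) = {0, 1, 2, 3}, so the formula does not hold at 4.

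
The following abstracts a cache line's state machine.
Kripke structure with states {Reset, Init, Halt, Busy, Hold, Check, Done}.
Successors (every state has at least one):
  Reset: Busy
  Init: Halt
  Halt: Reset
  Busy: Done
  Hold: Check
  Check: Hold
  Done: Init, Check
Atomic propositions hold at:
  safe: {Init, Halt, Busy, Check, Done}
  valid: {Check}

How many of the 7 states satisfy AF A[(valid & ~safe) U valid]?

2

Sat(~safe) = {Reset, Hold}
Sat(valid & ~safe) = ∅
A[(valid & ~safe) U valid]: least fixpoint, start Z0 = Sat(valid) = {Check}, add states in Sat(valid & ~safe) with every successor in Z. Already a fixed point.
Sat(A[(valid & ~safe) U valid]) = {Check}
AF A[(valid & ~safe) U valid]: least fixpoint, start Z0 = {Check}, add states with every successor in Z. Z1 = {Hold, Check}; fixed.
Sat(AF A[(valid & ~safe) U valid]) = {Hold, Check}
|Sat(AF A[(valid & ~safe) U valid])| = |{Hold, Check}| = 2.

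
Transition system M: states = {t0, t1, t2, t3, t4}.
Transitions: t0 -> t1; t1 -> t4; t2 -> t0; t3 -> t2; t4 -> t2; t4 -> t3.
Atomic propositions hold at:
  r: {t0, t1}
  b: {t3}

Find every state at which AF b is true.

{t3}

AF b: least fixpoint, start Z0 = {t3}, add states with every successor in Z. Already a fixed point.
Sat(AF b) = {t3}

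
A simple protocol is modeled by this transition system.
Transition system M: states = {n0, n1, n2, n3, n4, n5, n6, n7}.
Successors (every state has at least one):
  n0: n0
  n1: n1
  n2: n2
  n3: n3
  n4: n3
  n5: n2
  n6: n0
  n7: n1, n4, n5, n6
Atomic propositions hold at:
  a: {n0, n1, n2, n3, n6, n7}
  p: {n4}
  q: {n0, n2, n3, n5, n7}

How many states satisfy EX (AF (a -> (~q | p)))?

Sat(~q) = {n1, n4, n6}
Sat(~q | p) = {n1, n4, n6}
Sat(a -> (~q | p)) = {n1, n4, n5, n6}
AF (a -> (~q | p)): least fixpoint, start Z0 = {n1, n4, n5, n6}, add states with every successor in Z. Z1 = {n1, n4, n5, n6, n7}; fixed.
Sat(AF (a -> (~q | p))) = {n1, n4, n5, n6, n7}
Sat(EX (AF (a -> (~q | p)))) = {s : some successor in {n1, n4, n5, n6, n7}} = {n1, n7}
|Sat(EX (AF (a -> (~q | p))))| = |{n1, n7}| = 2.

2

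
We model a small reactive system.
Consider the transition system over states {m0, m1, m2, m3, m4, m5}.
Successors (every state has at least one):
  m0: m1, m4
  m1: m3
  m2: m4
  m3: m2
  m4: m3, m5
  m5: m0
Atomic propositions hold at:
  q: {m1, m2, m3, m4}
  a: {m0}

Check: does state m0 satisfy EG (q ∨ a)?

Yes

Sat(q ∨ a) = {m0, m1, m2, m3, m4}
EG (q ∨ a): greatest fixpoint, start Z0 = {m0, m1, m2, m3, m4}, keep only states in Sat with some successor in Z. Already a fixed point.
Sat(EG (q ∨ a)) = {m0, m1, m2, m3, m4}
m0 ∈ Sat(EG (q ∨ a)) = {m0, m1, m2, m3, m4}, so the formula holds at m0.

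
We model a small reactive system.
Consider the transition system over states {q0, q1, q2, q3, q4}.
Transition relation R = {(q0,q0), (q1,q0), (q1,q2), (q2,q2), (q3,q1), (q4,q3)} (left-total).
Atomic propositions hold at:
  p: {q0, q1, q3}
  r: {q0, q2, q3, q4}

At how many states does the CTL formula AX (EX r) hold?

4

Sat(EX r) = {s : some successor in {q0, q2, q3, q4}} = {q0, q1, q2, q4}
Sat(AX (EX r)) = {s : every successor in {q0, q1, q2, q4}} = {q0, q1, q2, q3}
|Sat(AX (EX r))| = |{q0, q1, q2, q3}| = 4.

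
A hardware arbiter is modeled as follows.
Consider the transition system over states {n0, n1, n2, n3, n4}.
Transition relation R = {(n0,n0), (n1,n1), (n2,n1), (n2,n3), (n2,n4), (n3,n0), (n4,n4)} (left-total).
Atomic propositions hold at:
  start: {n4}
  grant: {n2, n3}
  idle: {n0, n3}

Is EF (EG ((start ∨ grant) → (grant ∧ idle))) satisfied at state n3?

Sat(start ∨ grant) = {n2, n3, n4}
Sat(grant ∧ idle) = {n3}
Sat((start ∨ grant) → (grant ∧ idle)) = {n0, n1, n3}
EG ((start ∨ grant) → (grant ∧ idle)): greatest fixpoint, start Z0 = {n0, n1, n3}, keep only states in Sat with some successor in Z. Already a fixed point.
Sat(EG ((start ∨ grant) → (grant ∧ idle))) = {n0, n1, n3}
EF (EG ((start ∨ grant) → (grant ∧ idle))): least fixpoint, start Z0 = {n0, n1, n3}, add states with some successor in Z. Z1 = {n0, n1, n2, n3}; fixed.
Sat(EF (EG ((start ∨ grant) → (grant ∧ idle)))) = {n0, n1, n2, n3}
n3 ∈ Sat(EF (EG ((start ∨ grant) → (grant ∧ idle)))) = {n0, n1, n2, n3}, so the formula holds at n3.

Yes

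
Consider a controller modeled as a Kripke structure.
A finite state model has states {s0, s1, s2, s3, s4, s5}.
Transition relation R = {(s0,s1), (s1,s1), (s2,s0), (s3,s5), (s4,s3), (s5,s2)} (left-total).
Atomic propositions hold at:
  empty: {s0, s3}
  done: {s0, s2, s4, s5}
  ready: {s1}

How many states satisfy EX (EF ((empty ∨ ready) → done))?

4

Sat(empty ∨ ready) = {s0, s1, s3}
Sat((empty ∨ ready) → done) = {s0, s2, s4, s5}
EF ((empty ∨ ready) → done): least fixpoint, start Z0 = {s0, s2, s4, s5}, add states with some successor in Z. Z1 = {s0, s2, s3, s4, s5}; fixed.
Sat(EF ((empty ∨ ready) → done)) = {s0, s2, s3, s4, s5}
Sat(EX (EF ((empty ∨ ready) → done))) = {s : some successor in {s0, s2, s3, s4, s5}} = {s2, s3, s4, s5}
|Sat(EX (EF ((empty ∨ ready) → done)))| = |{s2, s3, s4, s5}| = 4.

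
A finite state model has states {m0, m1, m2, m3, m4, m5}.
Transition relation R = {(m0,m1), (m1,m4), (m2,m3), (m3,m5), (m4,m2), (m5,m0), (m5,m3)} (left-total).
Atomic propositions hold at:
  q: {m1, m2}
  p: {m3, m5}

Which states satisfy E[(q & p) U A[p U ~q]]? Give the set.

{m0, m3, m4, m5}

Sat(q & p) = ∅
Sat(~q) = {m0, m3, m4, m5}
A[p U ~q]: least fixpoint, start Z0 = Sat(~q) = {m0, m3, m4, m5}, add states in Sat(p) with every successor in Z. Already a fixed point.
Sat(A[p U ~q]) = {m0, m3, m4, m5}
E[(q & p) U A[p U ~q]]: least fixpoint, start Z0 = Sat(A[p U ~q]) = {m0, m3, m4, m5}, add states in Sat(q & p) with some successor in Z. Already a fixed point.
Sat(E[(q & p) U A[p U ~q]]) = {m0, m3, m4, m5}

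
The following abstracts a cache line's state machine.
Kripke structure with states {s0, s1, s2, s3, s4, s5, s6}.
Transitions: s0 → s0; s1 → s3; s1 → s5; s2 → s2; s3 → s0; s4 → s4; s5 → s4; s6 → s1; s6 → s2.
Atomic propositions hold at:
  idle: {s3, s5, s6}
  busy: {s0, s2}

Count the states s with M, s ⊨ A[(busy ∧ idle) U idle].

3

Sat(busy ∧ idle) = ∅
A[(busy ∧ idle) U idle]: least fixpoint, start Z0 = Sat(idle) = {s3, s5, s6}, add states in Sat(busy ∧ idle) with every successor in Z. Already a fixed point.
Sat(A[(busy ∧ idle) U idle]) = {s3, s5, s6}
|Sat(A[(busy ∧ idle) U idle])| = |{s3, s5, s6}| = 3.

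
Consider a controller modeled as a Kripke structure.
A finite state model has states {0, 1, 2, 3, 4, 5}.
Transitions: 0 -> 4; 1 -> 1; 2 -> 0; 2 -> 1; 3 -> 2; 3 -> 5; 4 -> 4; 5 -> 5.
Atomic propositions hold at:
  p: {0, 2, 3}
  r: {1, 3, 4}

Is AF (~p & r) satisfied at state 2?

Yes

Sat(~p) = {1, 4, 5}
Sat(~p & r) = {1, 4}
AF (~p & r): least fixpoint, start Z0 = {1, 4}, add states with every successor in Z. Z1 = {0, 1, 4}; Z2 = {0, 1, 2, 4}; fixed.
Sat(AF (~p & r)) = {0, 1, 2, 4}
2 ∈ Sat(AF (~p & r)) = {0, 1, 2, 4}, so the formula holds at 2.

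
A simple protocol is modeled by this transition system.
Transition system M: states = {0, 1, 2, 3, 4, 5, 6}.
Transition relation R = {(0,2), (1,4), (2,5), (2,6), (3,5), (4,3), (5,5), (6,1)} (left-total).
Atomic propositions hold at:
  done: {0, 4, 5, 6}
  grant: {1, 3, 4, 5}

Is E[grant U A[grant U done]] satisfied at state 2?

A[grant U done]: least fixpoint, start Z0 = Sat(done) = {0, 4, 5, 6}, add states in Sat(grant) with every successor in Z. Z1 = {0, 1, 3, 4, 5, 6}; fixed.
Sat(A[grant U done]) = {0, 1, 3, 4, 5, 6}
E[grant U A[grant U done]]: least fixpoint, start Z0 = Sat(A[grant U done]) = {0, 1, 3, 4, 5, 6}, add states in Sat(grant) with some successor in Z. Already a fixed point.
Sat(E[grant U A[grant U done]]) = {0, 1, 3, 4, 5, 6}
2 ∉ Sat(E[grant U A[grant U done]]) = {0, 1, 3, 4, 5, 6}, so the formula does not hold at 2.

No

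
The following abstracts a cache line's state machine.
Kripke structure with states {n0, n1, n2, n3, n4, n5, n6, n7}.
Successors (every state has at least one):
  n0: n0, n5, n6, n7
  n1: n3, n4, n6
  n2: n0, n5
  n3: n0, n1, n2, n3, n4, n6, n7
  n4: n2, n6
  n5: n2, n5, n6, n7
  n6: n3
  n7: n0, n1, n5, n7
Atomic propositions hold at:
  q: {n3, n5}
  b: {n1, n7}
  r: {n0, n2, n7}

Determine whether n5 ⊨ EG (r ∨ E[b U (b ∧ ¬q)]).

No

Sat(¬q) = {n0, n1, n2, n4, n6, n7}
Sat(b ∧ ¬q) = {n1, n7}
E[b U (b ∧ ¬q)]: least fixpoint, start Z0 = Sat((b ∧ ¬q)) = {n1, n7}, add states in Sat(b) with some successor in Z. Already a fixed point.
Sat(E[b U (b ∧ ¬q)]) = {n1, n7}
Sat(r ∨ E[b U (b ∧ ¬q)]) = {n0, n1, n2, n7}
EG (r ∨ E[b U (b ∧ ¬q)]): greatest fixpoint, start Z0 = {n0, n1, n2, n7}, keep only states in Sat with some successor in Z. Z1 = {n0, n2, n7}; fixed.
Sat(EG (r ∨ E[b U (b ∧ ¬q)])) = {n0, n2, n7}
n5 ∉ Sat(EG (r ∨ E[b U (b ∧ ¬q)])) = {n0, n2, n7}, so the formula does not hold at n5.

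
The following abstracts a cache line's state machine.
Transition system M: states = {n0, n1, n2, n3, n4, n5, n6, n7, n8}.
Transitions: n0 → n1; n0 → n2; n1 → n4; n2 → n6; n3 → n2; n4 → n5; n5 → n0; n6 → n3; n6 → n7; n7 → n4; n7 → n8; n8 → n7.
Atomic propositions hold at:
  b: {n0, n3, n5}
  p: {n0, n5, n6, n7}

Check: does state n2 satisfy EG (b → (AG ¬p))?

Sat(¬p) = {n1, n2, n3, n4, n8}
AG ¬p: greatest fixpoint, start Z0 = {n1, n2, n3, n4, n8}, keep only states in Sat with every successor in Z. Z1 = {n1, n3}; Z2 = ∅; fixed.
Sat(AG ¬p) = ∅
Sat(b → (AG ¬p)) = {n1, n2, n4, n6, n7, n8}
EG (b → (AG ¬p)): greatest fixpoint, start Z0 = {n1, n2, n4, n6, n7, n8}, keep only states in Sat with some successor in Z. Z1 = {n1, n2, n6, n7, n8}; Z2 = {n2, n6, n7, n8}; fixed.
Sat(EG (b → (AG ¬p))) = {n2, n6, n7, n8}
n2 ∈ Sat(EG (b → (AG ¬p))) = {n2, n6, n7, n8}, so the formula holds at n2.

Yes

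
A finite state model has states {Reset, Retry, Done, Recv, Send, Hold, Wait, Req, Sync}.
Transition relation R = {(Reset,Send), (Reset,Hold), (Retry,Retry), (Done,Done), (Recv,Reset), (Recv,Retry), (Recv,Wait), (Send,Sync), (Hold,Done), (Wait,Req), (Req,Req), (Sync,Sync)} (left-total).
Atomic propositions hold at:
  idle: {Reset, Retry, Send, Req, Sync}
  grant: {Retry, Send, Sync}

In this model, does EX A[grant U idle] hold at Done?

A[grant U idle]: least fixpoint, start Z0 = Sat(idle) = {Reset, Retry, Send, Req, Sync}, add states in Sat(grant) with every successor in Z. Already a fixed point.
Sat(A[grant U idle]) = {Reset, Retry, Send, Req, Sync}
Sat(EX A[grant U idle]) = {s : some successor in {Reset, Retry, Send, Req, Sync}} = {Reset, Retry, Recv, Send, Wait, Req, Sync}
Done ∉ Sat(EX A[grant U idle]) = {Reset, Retry, Recv, Send, Wait, Req, Sync}, so the formula does not hold at Done.

No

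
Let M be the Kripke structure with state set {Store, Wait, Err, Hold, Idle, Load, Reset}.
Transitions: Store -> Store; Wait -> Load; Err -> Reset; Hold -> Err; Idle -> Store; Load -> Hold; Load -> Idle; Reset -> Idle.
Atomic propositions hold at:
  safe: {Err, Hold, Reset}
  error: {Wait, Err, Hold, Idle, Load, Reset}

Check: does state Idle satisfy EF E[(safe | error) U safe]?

No

Sat(safe | error) = {Wait, Err, Hold, Idle, Load, Reset}
E[(safe | error) U safe]: least fixpoint, start Z0 = Sat(safe) = {Err, Hold, Reset}, add states in Sat(safe | error) with some successor in Z. Z1 = {Err, Hold, Load, Reset}; Z2 = {Wait, Err, Hold, Load, Reset}; fixed.
Sat(E[(safe | error) U safe]) = {Wait, Err, Hold, Load, Reset}
EF E[(safe | error) U safe]: least fixpoint, start Z0 = {Wait, Err, Hold, Load, Reset}, add states with some successor in Z. Already a fixed point.
Sat(EF E[(safe | error) U safe]) = {Wait, Err, Hold, Load, Reset}
Idle ∉ Sat(EF E[(safe | error) U safe]) = {Wait, Err, Hold, Load, Reset}, so the formula does not hold at Idle.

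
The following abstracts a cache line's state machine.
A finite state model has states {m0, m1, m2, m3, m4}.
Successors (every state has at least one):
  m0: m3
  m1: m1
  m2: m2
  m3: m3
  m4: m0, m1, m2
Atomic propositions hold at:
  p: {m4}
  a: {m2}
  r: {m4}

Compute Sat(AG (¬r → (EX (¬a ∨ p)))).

Sat(¬r) = {m0, m1, m2, m3}
Sat(¬a) = {m0, m1, m3, m4}
Sat(¬a ∨ p) = {m0, m1, m3, m4}
Sat(EX (¬a ∨ p)) = {s : some successor in {m0, m1, m3, m4}} = {m0, m1, m3, m4}
Sat(¬r → (EX (¬a ∨ p))) = {m0, m1, m3, m4}
AG (¬r → (EX (¬a ∨ p))): greatest fixpoint, start Z0 = {m0, m1, m3, m4}, keep only states in Sat with every successor in Z. Z1 = {m0, m1, m3}; fixed.
Sat(AG (¬r → (EX (¬a ∨ p)))) = {m0, m1, m3}

{m0, m1, m3}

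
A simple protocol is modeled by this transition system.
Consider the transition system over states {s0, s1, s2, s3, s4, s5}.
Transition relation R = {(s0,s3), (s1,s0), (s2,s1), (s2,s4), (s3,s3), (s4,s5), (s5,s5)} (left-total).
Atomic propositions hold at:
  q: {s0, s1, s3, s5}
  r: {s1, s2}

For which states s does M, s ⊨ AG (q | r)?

Sat(q | r) = {s0, s1, s2, s3, s5}
AG (q | r): greatest fixpoint, start Z0 = {s0, s1, s2, s3, s5}, keep only states in Sat with every successor in Z. Z1 = {s0, s1, s3, s5}; fixed.
Sat(AG (q | r)) = {s0, s1, s3, s5}

{s0, s1, s3, s5}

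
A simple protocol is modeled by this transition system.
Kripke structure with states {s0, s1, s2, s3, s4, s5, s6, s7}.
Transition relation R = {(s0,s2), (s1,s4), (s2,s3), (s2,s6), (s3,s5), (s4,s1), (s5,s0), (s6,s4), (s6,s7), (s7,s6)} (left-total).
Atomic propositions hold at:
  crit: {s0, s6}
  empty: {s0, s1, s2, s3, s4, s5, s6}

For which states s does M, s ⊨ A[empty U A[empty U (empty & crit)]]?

Sat(empty & crit) = {s0, s6}
A[empty U (empty & crit)]: least fixpoint, start Z0 = Sat((empty & crit)) = {s0, s6}, add states in Sat(empty) with every successor in Z. Z1 = {s0, s5, s6}; Z2 = {s0, s3, s5, s6}; Z3 = {s0, s2, s3, s5, s6}; fixed.
Sat(A[empty U (empty & crit)]) = {s0, s2, s3, s5, s6}
A[empty U A[empty U (empty & crit)]]: least fixpoint, start Z0 = Sat(A[empty U (empty & crit)]) = {s0, s2, s3, s5, s6}, add states in Sat(empty) with every successor in Z. Already a fixed point.
Sat(A[empty U A[empty U (empty & crit)]]) = {s0, s2, s3, s5, s6}

{s0, s2, s3, s5, s6}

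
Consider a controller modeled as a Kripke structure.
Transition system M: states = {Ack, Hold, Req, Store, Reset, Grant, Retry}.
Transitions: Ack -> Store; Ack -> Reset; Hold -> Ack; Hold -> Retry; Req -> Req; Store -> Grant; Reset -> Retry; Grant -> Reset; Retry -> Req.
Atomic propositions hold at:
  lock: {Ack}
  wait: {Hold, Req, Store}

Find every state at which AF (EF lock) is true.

EF lock: least fixpoint, start Z0 = {Ack}, add states with some successor in Z. Z1 = {Ack, Hold}; fixed.
Sat(EF lock) = {Ack, Hold}
AF (EF lock): least fixpoint, start Z0 = {Ack, Hold}, add states with every successor in Z. Already a fixed point.
Sat(AF (EF lock)) = {Ack, Hold}

{Ack, Hold}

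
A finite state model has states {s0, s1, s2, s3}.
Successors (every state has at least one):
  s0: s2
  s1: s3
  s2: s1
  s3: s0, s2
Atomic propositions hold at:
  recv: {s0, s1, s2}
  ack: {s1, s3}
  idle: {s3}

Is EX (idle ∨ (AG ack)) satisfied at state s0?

No

AG ack: greatest fixpoint, start Z0 = {s1, s3}, keep only states in Sat with every successor in Z. Z1 = {s1}; Z2 = ∅; fixed.
Sat(AG ack) = ∅
Sat(idle ∨ (AG ack)) = {s3}
Sat(EX (idle ∨ (AG ack))) = {s : some successor in {s3}} = {s1}
s0 ∉ Sat(EX (idle ∨ (AG ack))) = {s1}, so the formula does not hold at s0.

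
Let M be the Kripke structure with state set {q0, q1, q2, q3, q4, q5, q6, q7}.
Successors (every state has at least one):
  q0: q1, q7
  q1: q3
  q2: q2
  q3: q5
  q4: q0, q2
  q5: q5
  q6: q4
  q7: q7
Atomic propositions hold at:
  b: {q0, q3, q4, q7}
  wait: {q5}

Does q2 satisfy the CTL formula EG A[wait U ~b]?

Yes

Sat(~b) = {q1, q2, q5, q6}
A[wait U ~b]: least fixpoint, start Z0 = Sat(~b) = {q1, q2, q5, q6}, add states in Sat(wait) with every successor in Z. Already a fixed point.
Sat(A[wait U ~b]) = {q1, q2, q5, q6}
EG A[wait U ~b]: greatest fixpoint, start Z0 = {q1, q2, q5, q6}, keep only states in Sat with some successor in Z. Z1 = {q2, q5}; fixed.
Sat(EG A[wait U ~b]) = {q2, q5}
q2 ∈ Sat(EG A[wait U ~b]) = {q2, q5}, so the formula holds at q2.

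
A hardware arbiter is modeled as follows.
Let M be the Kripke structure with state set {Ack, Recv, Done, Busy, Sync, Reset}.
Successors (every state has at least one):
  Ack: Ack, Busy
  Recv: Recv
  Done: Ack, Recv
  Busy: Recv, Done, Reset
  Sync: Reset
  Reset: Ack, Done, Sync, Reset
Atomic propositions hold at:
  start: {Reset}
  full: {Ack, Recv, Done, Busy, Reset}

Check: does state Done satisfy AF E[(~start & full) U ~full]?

Sat(~start) = {Ack, Recv, Done, Busy, Sync}
Sat(~start & full) = {Ack, Recv, Done, Busy}
Sat(~full) = {Sync}
E[(~start & full) U ~full]: least fixpoint, start Z0 = Sat(~full) = {Sync}, add states in Sat(~start & full) with some successor in Z. Already a fixed point.
Sat(E[(~start & full) U ~full]) = {Sync}
AF E[(~start & full) U ~full]: least fixpoint, start Z0 = {Sync}, add states with every successor in Z. Already a fixed point.
Sat(AF E[(~start & full) U ~full]) = {Sync}
Done ∉ Sat(AF E[(~start & full) U ~full]) = {Sync}, so the formula does not hold at Done.

No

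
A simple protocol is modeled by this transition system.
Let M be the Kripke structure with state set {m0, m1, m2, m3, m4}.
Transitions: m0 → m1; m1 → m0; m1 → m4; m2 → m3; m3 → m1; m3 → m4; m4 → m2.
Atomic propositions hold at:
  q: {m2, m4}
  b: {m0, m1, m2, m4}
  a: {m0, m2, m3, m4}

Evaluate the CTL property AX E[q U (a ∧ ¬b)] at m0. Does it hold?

No

Sat(¬b) = {m3}
Sat(a ∧ ¬b) = {m3}
E[q U (a ∧ ¬b)]: least fixpoint, start Z0 = Sat((a ∧ ¬b)) = {m3}, add states in Sat(q) with some successor in Z. Z1 = {m2, m3}; Z2 = {m2, m3, m4}; fixed.
Sat(E[q U (a ∧ ¬b)]) = {m2, m3, m4}
Sat(AX E[q U (a ∧ ¬b)]) = {s : every successor in {m2, m3, m4}} = {m2, m4}
m0 ∉ Sat(AX E[q U (a ∧ ¬b)]) = {m2, m4}, so the formula does not hold at m0.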